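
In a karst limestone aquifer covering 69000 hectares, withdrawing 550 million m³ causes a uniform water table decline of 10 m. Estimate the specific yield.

A = 69000 hectares = 6.9 × 10^8 m²
ΔV = 550 million m³ = 5.5 × 10^8 m³
Sy = ΔV / (A × Δh) = 5.5 × 10^8 m³ / (6.9 × 10^8 m² × 10 m) = 0.07971

Sy ≈ 0.08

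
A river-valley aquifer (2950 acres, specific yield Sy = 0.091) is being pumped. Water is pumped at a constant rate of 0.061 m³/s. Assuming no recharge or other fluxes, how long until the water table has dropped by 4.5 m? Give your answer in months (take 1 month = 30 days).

t ≈ 30.9 months

A = 2950 acres = 1.194 × 10^7 m²
ΔV = Sy × A × Δh = 0.091 × 1.194 × 10^7 × 4.5 = 4.889 × 10^6 m³
Q = 0.061 m³/s = 5270 m³/d
t = ΔV / Q = 4.889 × 10^6 m³ / 5270 m³/d = 927.6 d
t = 927.6 d ≈ 30.92 months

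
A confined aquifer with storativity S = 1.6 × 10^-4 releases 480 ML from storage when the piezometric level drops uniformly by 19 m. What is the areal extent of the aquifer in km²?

A ≈ 158 km²

ΔV = 480 ML = 4.8 × 10^5 m³
A = ΔV / (S × Δh) = 4.8 × 10^5 / (1.6 × 10^-4 × 19) = 1.579 × 10^8 m²
A = 1.579 × 10^8 m² = 157.9 km²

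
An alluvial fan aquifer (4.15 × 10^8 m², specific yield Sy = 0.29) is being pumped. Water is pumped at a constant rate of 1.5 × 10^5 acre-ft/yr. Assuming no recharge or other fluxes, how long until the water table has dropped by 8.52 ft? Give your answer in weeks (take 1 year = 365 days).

t ≈ 88.1 weeks

Δh = 8.52 ft = 2.597 m
ΔV = Sy × A × Δh = 0.29 × 4.15 × 10^8 × 2.597 = 3.125 × 10^8 m³
Q = 1.5 × 10^5 acre-ft/yr = 5.069 × 10^5 m³/d
t = ΔV / Q = 3.125 × 10^8 m³ / 5.069 × 10^5 m³/d = 616.6 d
t = 616.6 d ≈ 88.08 weeks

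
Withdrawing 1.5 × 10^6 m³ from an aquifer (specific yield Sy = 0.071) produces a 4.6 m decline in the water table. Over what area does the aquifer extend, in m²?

A ≈ 4.59 × 10^6 m²

A = ΔV / (Sy × Δh) = 1.5 × 10^6 / (0.071 × 4.6) = 4.593 × 10^6 m²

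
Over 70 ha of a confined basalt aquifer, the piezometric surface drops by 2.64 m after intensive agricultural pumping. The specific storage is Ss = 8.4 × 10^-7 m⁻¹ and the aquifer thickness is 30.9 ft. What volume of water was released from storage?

ΔV ≈ 14.6 m³

b = 30.9 ft = 9.418 m
S = Ss × b = 8.4 × 10^-7 m⁻¹ × 9.418 m = 7.911 × 10^-6
A = 70 ha = 7 × 10^5 m²
ΔV = S × A × Δh = 7.911 × 10^-6 × 7 × 10^5 m² × 2.64 m = 14.62 m³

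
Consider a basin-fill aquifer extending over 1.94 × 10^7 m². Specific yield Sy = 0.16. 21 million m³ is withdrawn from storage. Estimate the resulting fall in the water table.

ΔV = 21 million m³ = 2.1 × 10^7 m³
Δh = ΔV / (Sy × A) = 2.1 × 10^7 m³ / (0.16 × 1.94 × 10^7 m²) = 6.765 m

Δh ≈ 6.77 m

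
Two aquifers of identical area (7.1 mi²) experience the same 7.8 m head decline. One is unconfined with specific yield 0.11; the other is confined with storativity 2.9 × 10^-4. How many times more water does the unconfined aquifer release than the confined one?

ΔV_u / ΔV_c ≈ 379

A = 7.1 mi² = 1.839 × 10^7 m²
Unconfined: ΔV_u = Sy × A × Δh = 0.11 × 1.839 × 10^7 × 7.8 = 1.578 × 10^7 m³
Confined: ΔV_c = S × A × Δh = 2.9 × 10^-4 × 1.839 × 10^7 × 7.8 = 41600 m³
Ratio = ΔV_u / ΔV_c = Sy / S = 0.11 / 2.9 × 10^-4 = 379.3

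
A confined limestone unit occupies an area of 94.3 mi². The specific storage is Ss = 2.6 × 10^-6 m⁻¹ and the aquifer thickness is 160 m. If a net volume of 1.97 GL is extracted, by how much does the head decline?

S = Ss × b = 2.6 × 10^-6 m⁻¹ × 160 m = 4.16 × 10^-4
A = 94.3 mi² = 2.442 × 10^8 m²
ΔV = 1.97 GL = 1.97 × 10^6 m³
Δh = ΔV / (S × A) = 1.97 × 10^6 m³ / (4.16 × 10^-4 × 2.442 × 10^8 m²) = 19.39 m

Δh ≈ 19.4 m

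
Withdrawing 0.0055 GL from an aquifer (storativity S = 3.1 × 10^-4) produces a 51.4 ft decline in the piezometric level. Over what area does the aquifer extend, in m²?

Δh = 51.4 ft = 15.67 m
ΔV = 0.0055 GL = 5500 m³
A = ΔV / (S × Δh) = 5500 / (3.1 × 10^-4 × 15.67) = 1.132 × 10^6 m²

A ≈ 1.13 × 10^6 m²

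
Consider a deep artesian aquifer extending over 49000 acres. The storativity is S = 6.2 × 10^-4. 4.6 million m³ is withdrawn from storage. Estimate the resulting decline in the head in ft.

Δh ≈ 123 ft

A = 49000 acres = 1.983 × 10^8 m²
ΔV = 4.6 million m³ = 4.6 × 10^6 m³
Δh = ΔV / (S × A) = 4.6 × 10^6 m³ / (6.2 × 10^-4 × 1.983 × 10^8 m²) = 37.42 m
Δh = 37.42 m = 122.8 ft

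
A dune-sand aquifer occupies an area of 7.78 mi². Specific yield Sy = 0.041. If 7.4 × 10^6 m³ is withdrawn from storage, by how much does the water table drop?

Δh ≈ 8.96 m

A = 7.78 mi² = 2.015 × 10^7 m²
Δh = ΔV / (Sy × A) = 7.4 × 10^6 m³ / (0.041 × 2.015 × 10^7 m²) = 8.957 m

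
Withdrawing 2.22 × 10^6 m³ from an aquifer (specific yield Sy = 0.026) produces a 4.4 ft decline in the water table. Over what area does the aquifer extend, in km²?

Δh = 4.4 ft = 1.341 m
A = ΔV / (Sy × Δh) = 2.22 × 10^6 / (0.026 × 1.341) = 6.367 × 10^7 m²
A = 6.367 × 10^7 m² = 63.67 km²

A ≈ 63.7 km²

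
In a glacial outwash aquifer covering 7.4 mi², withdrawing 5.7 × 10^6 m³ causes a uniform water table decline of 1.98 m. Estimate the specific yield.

A = 7.4 mi² = 1.917 × 10^7 m²
Sy = ΔV / (A × Δh) = 5.7 × 10^6 m³ / (1.917 × 10^7 m² × 1.98 m) = 0.1502

Sy ≈ 0.15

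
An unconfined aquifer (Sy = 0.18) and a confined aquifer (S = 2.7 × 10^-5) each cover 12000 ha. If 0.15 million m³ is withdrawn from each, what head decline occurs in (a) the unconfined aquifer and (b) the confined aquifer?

Δh_u ≈ 0.00694 m; Δh_c ≈ 46.3 m

A = 12000 ha = 1.2 × 10^8 m²
ΔV = 0.15 million m³ = 1.5 × 10^5 m³
Unconfined: Δh_u = ΔV/(Sy·A) = 1.5 × 10^5/(0.18 × 1.2 × 10^8) = 0.006944 m
Confined: Δh_c = ΔV/(S·A) = 1.5 × 10^5/(2.7 × 10^-5 × 1.2 × 10^8) = 46.3 m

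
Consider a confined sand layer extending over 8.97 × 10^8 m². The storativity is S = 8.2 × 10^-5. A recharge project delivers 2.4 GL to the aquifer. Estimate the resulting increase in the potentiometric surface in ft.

Δh ≈ 107 ft

ΔV = 2.4 GL = 2.4 × 10^6 m³
Δh = ΔV / (S × A) = 2.4 × 10^6 m³ / (8.2 × 10^-5 × 8.97 × 10^8 m²) = 32.63 m
Δh = 32.63 m = 107.1 ft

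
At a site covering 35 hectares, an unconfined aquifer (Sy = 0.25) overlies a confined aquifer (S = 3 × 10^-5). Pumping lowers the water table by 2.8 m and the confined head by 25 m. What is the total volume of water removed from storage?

A = 35 hectares = 3.5 × 10^5 m²
Unconfined: ΔV_u = Sy × A × Δh_u = 0.25 × 3.5 × 10^5 × 2.8 = 2.45 × 10^5 m³
Confined: ΔV_c = S × A × Δh_c = 3 × 10^-5 × 3.5 × 10^5 × 25 = 262.5 m³
Total ΔV = 2.45 × 10^5 + 262.5 = 2.453 × 10^5 m³

ΔV ≈ 2.45 × 10^5 m³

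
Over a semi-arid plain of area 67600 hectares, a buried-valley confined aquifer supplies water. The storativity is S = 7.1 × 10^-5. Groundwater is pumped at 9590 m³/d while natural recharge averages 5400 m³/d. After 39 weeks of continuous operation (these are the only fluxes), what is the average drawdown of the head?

A = 67600 hectares = 6.76 × 10^8 m²
Net abstraction = 9590 − 5400 = 4190 m³/d
t = 39 weeks = 273 d
ΔV = Q × t = 4190 m³/d × 273 d = 1.144 × 10^6 m³
Δh = ΔV / (S × A) = 1.144 × 10^6 / (7.1 × 10^-5 × 6.76 × 10^8) = 23.83 m

Δh ≈ 23.8 m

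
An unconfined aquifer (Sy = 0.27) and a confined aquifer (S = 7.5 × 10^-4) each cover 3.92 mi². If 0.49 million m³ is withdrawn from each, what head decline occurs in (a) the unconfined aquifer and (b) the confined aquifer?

A = 3.92 mi² = 1.015 × 10^7 m²
ΔV = 0.49 million m³ = 4.9 × 10^5 m³
Unconfined: Δh_u = ΔV/(Sy·A) = 4.9 × 10^5/(0.27 × 1.015 × 10^7) = 0.1788 m
Confined: Δh_c = ΔV/(S·A) = 4.9 × 10^5/(7.5 × 10^-4 × 1.015 × 10^7) = 64.35 m

Δh_u ≈ 0.179 m; Δh_c ≈ 64.4 m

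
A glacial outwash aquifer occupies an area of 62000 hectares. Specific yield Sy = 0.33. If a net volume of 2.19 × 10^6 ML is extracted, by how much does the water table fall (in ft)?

Δh ≈ 35.1 ft

A = 62000 hectares = 6.2 × 10^8 m²
ΔV = 2.19 × 10^6 ML = 2.19 × 10^9 m³
Δh = ΔV / (Sy × A) = 2.19 × 10^9 m³ / (0.33 × 6.2 × 10^8 m²) = 10.7 m
Δh = 10.7 m = 35.12 ft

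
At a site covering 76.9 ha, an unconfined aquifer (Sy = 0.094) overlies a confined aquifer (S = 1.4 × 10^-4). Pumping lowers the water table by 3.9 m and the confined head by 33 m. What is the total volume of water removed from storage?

A = 76.9 ha = 7.69 × 10^5 m²
Unconfined: ΔV_u = Sy × A × Δh_u = 0.094 × 7.69 × 10^5 × 3.9 = 2.819 × 10^5 m³
Confined: ΔV_c = S × A × Δh_c = 1.4 × 10^-4 × 7.69 × 10^5 × 33 = 3553 m³
Total ΔV = 2.819 × 10^5 + 3553 = 2.855 × 10^5 m³

ΔV ≈ 2.85 × 10^5 m³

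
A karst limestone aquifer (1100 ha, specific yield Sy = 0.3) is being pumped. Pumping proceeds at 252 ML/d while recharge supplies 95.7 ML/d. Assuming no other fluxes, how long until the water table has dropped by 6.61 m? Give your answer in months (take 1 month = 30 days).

t ≈ 4.65 months

A = 1100 ha = 1.1 × 10^7 m²
ΔV = Sy × A × Δh = 0.3 × 1.1 × 10^7 × 6.61 = 2.181 × 10^7 m³
Net withdrawal = 252 − 95.7 = 156.3 ML/d = 1.563 × 10^5 m³/d
t = ΔV / Q = 2.181 × 10^7 m³ / 1.563 × 10^5 m³/d = 139.6 d
t = 139.6 d ≈ 4.652 months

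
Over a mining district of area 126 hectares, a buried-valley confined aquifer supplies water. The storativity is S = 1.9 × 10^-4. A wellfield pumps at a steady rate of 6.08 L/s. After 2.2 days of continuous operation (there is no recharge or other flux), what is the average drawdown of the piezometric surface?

A = 126 hectares = 1.26 × 10^6 m²
Q = 6.08 L/s = 525.3 m³/d
ΔV = Q × t = 525.3 m³/d × 2.2 d = 1156 m³
Δh = ΔV / (S × A) = 1156 / (1.9 × 10^-4 × 1.26 × 10^6) = 4.827 m

Δh ≈ 4.83 m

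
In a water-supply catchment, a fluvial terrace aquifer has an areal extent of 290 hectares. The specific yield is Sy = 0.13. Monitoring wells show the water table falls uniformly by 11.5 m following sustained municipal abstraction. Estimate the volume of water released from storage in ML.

A = 290 hectares = 2.9 × 10^6 m²
ΔV = Sy × A × Δh = 0.13 × 2.9 × 10^6 m² × 11.5 m = 4.335 × 10^6 m³
ΔV = 4.335 × 10^6 m³ = 4336 ML

ΔV ≈ 4340 ML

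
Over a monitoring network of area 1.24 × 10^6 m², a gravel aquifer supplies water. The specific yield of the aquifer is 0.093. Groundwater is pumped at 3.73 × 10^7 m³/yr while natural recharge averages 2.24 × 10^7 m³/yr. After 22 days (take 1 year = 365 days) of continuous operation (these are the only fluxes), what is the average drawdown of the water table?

Net abstraction = 3.73 × 10^7 − 2.24 × 10^7 = 1.49 × 10^7 m³/yr
Q_net = 1.49 × 10^7 m³/yr = 40820 m³/d
ΔV = Q × t = 40820 m³/d × 22 d = 8.981 × 10^5 m³
Δh = ΔV / (Sy × A) = 8.981 × 10^5 / (0.093 × 1.24 × 10^6) = 7.788 m

Δh ≈ 7.79 m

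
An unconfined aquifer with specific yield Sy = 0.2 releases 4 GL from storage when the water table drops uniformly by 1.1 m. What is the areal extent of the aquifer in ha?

ΔV = 4 GL = 4 × 10^6 m³
A = ΔV / (Sy × Δh) = 4 × 10^6 / (0.2 × 1.1) = 1.818 × 10^7 m²
A = 1.818 × 10^7 m² = 1818 ha

A ≈ 1820 ha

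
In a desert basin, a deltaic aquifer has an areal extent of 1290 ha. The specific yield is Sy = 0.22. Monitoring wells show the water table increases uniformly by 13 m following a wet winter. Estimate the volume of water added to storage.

ΔV ≈ 3.69 × 10^7 m³

A = 1290 ha = 1.29 × 10^7 m²
ΔV = Sy × A × Δh = 0.22 × 1.29 × 10^7 m² × 13 m = 3.689 × 10^7 m³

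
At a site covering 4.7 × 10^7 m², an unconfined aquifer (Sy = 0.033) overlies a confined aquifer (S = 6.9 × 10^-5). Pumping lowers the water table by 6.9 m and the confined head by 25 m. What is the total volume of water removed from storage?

Unconfined: ΔV_u = Sy × A × Δh_u = 0.033 × 4.7 × 10^7 × 6.9 = 1.07 × 10^7 m³
Confined: ΔV_c = S × A × Δh_c = 6.9 × 10^-5 × 4.7 × 10^7 × 25 = 81080 m³
Total ΔV = 1.07 × 10^7 + 81080 = 1.078 × 10^7 m³

ΔV ≈ 1.08 × 10^7 m³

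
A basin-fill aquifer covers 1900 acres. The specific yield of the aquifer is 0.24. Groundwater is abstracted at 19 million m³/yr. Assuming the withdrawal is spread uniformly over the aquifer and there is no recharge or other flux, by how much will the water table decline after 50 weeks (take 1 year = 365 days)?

Δh ≈ 9.87 m

A = 1900 acres = 7.689 × 10^6 m²
Q = 19 million m³/yr = 52050 m³/d
t = 50 weeks = 350 d
ΔV = Q × t = 52050 m³/d × 350 d = 1.822 × 10^7 m³
Δh = ΔV / (Sy × A) = 1.822 × 10^7 / (0.24 × 7.689 × 10^6) = 9.873 m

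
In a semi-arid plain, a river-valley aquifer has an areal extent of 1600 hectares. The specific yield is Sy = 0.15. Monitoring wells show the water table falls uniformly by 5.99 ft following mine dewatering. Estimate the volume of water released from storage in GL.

ΔV ≈ 4.38 GL

A = 1600 hectares = 1.6 × 10^7 m²
Δh = 5.99 ft = 1.826 m
ΔV = Sy × A × Δh = 0.15 × 1.6 × 10^7 m² × 1.826 m = 4.382 × 10^6 m³
ΔV = 4.382 × 10^6 m³ = 4.382 GL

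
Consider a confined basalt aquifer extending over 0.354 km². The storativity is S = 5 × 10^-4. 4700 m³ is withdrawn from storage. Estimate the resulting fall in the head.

A = 0.354 km² = 3.54 × 10^5 m²
Δh = ΔV / (S × A) = 4700 m³ / (5 × 10^-4 × 3.54 × 10^5 m²) = 26.55 m

Δh ≈ 26.6 m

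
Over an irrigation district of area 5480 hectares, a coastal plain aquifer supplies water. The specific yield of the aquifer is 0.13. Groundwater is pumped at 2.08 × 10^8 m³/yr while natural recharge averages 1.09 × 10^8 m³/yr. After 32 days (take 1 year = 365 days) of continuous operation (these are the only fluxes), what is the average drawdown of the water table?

A = 5480 hectares = 5.48 × 10^7 m²
Net abstraction = 2.08 × 10^8 − 1.09 × 10^8 = 9.9 × 10^7 m³/yr
Q_net = 9.9 × 10^7 m³/yr = 2.712 × 10^5 m³/d
ΔV = Q × t = 2.712 × 10^5 m³/d × 32 d = 8.679 × 10^6 m³
Δh = ΔV / (Sy × A) = 8.679 × 10^6 / (0.13 × 5.48 × 10^7) = 1.218 m

Δh ≈ 1.22 m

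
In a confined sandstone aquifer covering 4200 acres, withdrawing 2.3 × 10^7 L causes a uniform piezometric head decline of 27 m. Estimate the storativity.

S ≈ 5 × 10^-5

A = 4200 acres = 1.7 × 10^7 m²
ΔV = 2.3 × 10^7 L = 23000 m³
S = ΔV / (A × Δh) = 23000 m³ / (1.7 × 10^7 m² × 27 m) = 5.012 × 10^-5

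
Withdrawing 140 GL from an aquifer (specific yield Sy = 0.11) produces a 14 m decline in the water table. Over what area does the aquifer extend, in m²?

ΔV = 140 GL = 1.4 × 10^8 m³
A = ΔV / (Sy × Δh) = 1.4 × 10^8 / (0.11 × 14) = 9.091 × 10^7 m²

A ≈ 9.09 × 10^7 m²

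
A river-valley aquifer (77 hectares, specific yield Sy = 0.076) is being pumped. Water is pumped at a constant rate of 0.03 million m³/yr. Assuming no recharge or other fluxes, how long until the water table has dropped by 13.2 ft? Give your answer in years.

t ≈ 7.85 years

A = 77 hectares = 7.7 × 10^5 m²
Δh = 13.2 ft = 4.023 m
ΔV = Sy × A × Δh = 0.076 × 7.7 × 10^5 × 4.023 = 2.354 × 10^5 m³
Q = 0.03 million m³/yr = 82.19 m³/d
t = ΔV / Q = 2.354 × 10^5 m³ / 82.19 m³/d = 2865 d
t = 2865 d ≈ 7.848 years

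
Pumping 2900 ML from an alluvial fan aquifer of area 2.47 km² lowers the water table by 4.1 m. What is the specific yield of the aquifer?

Sy ≈ 0.29

A = 2.47 km² = 2.47 × 10^6 m²
ΔV = 2900 ML = 2.9 × 10^6 m³
Sy = ΔV / (A × Δh) = 2.9 × 10^6 m³ / (2.47 × 10^6 m² × 4.1 m) = 0.2864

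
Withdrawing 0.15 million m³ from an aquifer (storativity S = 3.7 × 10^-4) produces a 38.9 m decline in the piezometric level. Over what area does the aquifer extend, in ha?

ΔV = 0.15 million m³ = 1.5 × 10^5 m³
A = ΔV / (S × Δh) = 1.5 × 10^5 / (3.7 × 10^-4 × 38.9) = 1.042 × 10^7 m²
A = 1.042 × 10^7 m² = 1042 ha

A ≈ 1040 ha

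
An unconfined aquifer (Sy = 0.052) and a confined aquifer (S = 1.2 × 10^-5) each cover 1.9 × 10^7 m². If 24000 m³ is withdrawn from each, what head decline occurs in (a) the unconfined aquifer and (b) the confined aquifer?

Δh_u ≈ 0.0243 m; Δh_c ≈ 105 m

Unconfined: Δh_u = ΔV/(Sy·A) = 24000/(0.052 × 1.9 × 10^7) = 0.02429 m
Confined: Δh_c = ΔV/(S·A) = 24000/(1.2 × 10^-5 × 1.9 × 10^7) = 105.3 m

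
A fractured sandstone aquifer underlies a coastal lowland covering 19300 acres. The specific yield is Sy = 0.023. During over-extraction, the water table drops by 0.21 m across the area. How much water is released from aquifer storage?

A = 19300 acres = 7.81 × 10^7 m²
ΔV = Sy × A × Δh = 0.023 × 7.81 × 10^7 m² × 0.21 m = 3.772 × 10^5 m³

ΔV ≈ 3.77 × 10^5 m³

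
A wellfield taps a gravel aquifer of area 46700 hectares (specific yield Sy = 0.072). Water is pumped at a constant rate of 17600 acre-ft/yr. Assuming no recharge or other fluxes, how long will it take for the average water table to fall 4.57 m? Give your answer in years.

A = 46700 hectares = 4.67 × 10^8 m²
ΔV = Sy × A × Δh = 0.072 × 4.67 × 10^8 × 4.57 = 1.537 × 10^8 m³
Q = 17600 acre-ft/yr = 59480 m³/d
t = ΔV / Q = 1.537 × 10^8 m³ / 59480 m³/d = 2584 d
t = 2584 d ≈ 7.078 years

t ≈ 7.08 years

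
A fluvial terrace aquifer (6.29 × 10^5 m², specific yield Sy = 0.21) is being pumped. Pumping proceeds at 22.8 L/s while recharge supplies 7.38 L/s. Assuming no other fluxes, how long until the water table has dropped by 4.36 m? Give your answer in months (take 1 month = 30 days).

ΔV = Sy × A × Δh = 0.21 × 6.29 × 10^5 × 4.36 = 5.759 × 10^5 m³
Net withdrawal = 22.8 − 7.38 = 15.42 L/s = 1332 m³/d
t = ΔV / Q = 5.759 × 10^5 m³ / 1332 m³/d = 432.3 d
t = 432.3 d ≈ 14.41 months

t ≈ 14.4 months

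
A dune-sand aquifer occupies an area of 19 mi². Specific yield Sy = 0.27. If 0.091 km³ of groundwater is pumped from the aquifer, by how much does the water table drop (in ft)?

A = 19 mi² = 4.921 × 10^7 m²
ΔV = 0.091 km³ = 9.1 × 10^7 m³
Δh = ΔV / (Sy × A) = 9.1 × 10^7 m³ / (0.27 × 4.921 × 10^7 m²) = 6.849 m
Δh = 6.849 m = 22.47 ft

Δh ≈ 22.5 ft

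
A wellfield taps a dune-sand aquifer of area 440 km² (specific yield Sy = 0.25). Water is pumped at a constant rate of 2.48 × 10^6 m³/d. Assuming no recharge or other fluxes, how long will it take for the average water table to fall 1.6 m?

A = 440 km² = 4.4 × 10^8 m²
ΔV = Sy × A × Δh = 0.25 × 4.4 × 10^8 × 1.6 = 1.76 × 10^8 m³
t = ΔV / Q = 1.76 × 10^8 m³ / 2.48 × 10^6 m³/d = 70.97 d

t ≈ 71 days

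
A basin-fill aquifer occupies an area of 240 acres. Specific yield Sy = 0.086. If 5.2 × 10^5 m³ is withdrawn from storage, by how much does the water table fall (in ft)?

Δh ≈ 20.4 ft

A = 240 acres = 9.712 × 10^5 m²
Δh = ΔV / (Sy × A) = 5.2 × 10^5 m³ / (0.086 × 9.712 × 10^5 m²) = 6.226 m
Δh = 6.226 m = 20.42 ft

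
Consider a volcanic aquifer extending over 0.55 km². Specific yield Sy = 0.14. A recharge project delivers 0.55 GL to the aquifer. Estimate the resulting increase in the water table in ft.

Δh ≈ 23.4 ft

A = 0.55 km² = 5.5 × 10^5 m²
ΔV = 0.55 GL = 5.5 × 10^5 m³
Δh = ΔV / (Sy × A) = 5.5 × 10^5 m³ / (0.14 × 5.5 × 10^5 m²) = 7.143 m
Δh = 7.143 m = 23.43 ft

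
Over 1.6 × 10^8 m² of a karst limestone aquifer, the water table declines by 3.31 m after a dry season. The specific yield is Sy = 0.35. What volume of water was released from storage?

ΔV ≈ 1.85 × 10^8 m³

ΔV = Sy × A × Δh = 0.35 × 1.6 × 10^8 m² × 3.31 m = 1.854 × 10^8 m³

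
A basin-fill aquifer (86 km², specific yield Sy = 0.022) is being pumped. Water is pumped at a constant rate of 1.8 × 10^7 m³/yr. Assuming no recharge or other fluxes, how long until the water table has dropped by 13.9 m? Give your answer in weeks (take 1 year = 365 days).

A = 86 km² = 8.6 × 10^7 m²
ΔV = Sy × A × Δh = 0.022 × 8.6 × 10^7 × 13.9 = 2.63 × 10^7 m³
Q = 1.8 × 10^7 m³/yr = 49320 m³/d
t = ΔV / Q = 2.63 × 10^7 m³ / 49320 m³/d = 533.3 d
t = 533.3 d ≈ 76.18 weeks

t ≈ 76.2 weeks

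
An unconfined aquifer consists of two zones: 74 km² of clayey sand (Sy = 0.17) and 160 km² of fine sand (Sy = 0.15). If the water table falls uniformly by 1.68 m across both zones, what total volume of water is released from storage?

ΔV ≈ 6.15 × 10^7 m³

A₁ = 74 km² = 7.4 × 10^7 m²; A₂ = 160 km² = 1.6 × 10^8 m²
ΔV₁ = 0.17 × 7.4 × 10^7 × 1.68 = 2.113 × 10^7 m³
ΔV₂ = 0.15 × 1.6 × 10^8 × 1.68 = 4.032 × 10^7 m³
ΔV = ΔV₁ + ΔV₂ = 6.145 × 10^7 m³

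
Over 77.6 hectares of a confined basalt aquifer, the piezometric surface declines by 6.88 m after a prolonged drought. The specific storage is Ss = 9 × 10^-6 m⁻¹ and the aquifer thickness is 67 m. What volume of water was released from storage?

ΔV ≈ 3220 m³

S = Ss × b = 9 × 10^-6 m⁻¹ × 67 m = 6.03 × 10^-4
A = 77.6 hectares = 7.76 × 10^5 m²
ΔV = S × A × Δh = 6.03 × 10^-4 × 7.76 × 10^5 m² × 6.88 m = 3219 m³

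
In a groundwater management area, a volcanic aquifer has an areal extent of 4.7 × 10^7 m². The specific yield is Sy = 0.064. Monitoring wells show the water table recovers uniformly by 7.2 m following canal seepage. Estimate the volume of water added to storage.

ΔV = Sy × A × Δh = 0.064 × 4.7 × 10^7 m² × 7.2 m = 2.166 × 10^7 m³

ΔV ≈ 2.17 × 10^7 m³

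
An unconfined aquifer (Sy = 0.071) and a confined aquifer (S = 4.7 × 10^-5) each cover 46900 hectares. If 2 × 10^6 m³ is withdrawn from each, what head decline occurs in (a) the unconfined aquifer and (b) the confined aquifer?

A = 46900 hectares = 4.69 × 10^8 m²
Unconfined: Δh_u = ΔV/(Sy·A) = 2 × 10^6/(0.071 × 4.69 × 10^8) = 0.06006 m
Confined: Δh_c = ΔV/(S·A) = 2 × 10^6/(4.7 × 10^-5 × 4.69 × 10^8) = 90.73 m

Δh_u ≈ 0.0601 m; Δh_c ≈ 90.7 m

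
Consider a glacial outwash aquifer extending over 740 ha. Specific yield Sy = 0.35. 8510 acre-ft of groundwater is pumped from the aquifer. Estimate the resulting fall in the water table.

A = 740 ha = 7.4 × 10^6 m²
ΔV = 8510 acre-ft = 1.05 × 10^7 m³
Δh = ΔV / (Sy × A) = 1.05 × 10^7 m³ / (0.35 × 7.4 × 10^6 m²) = 4.053 m

Δh ≈ 4.05 m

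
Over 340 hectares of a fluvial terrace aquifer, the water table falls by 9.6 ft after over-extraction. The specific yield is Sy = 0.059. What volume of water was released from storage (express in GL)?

ΔV ≈ 0.587 GL

A = 340 hectares = 3.4 × 10^6 m²
Δh = 9.6 ft = 2.926 m
ΔV = Sy × A × Δh = 0.059 × 3.4 × 10^6 m² × 2.926 m = 5.87 × 10^5 m³
ΔV = 5.87 × 10^5 m³ = 0.587 GL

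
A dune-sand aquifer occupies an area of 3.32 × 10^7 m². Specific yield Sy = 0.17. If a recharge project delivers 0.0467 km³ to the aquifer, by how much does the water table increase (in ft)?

ΔV = 0.0467 km³ = 4.67 × 10^7 m³
Δh = ΔV / (Sy × A) = 4.67 × 10^7 m³ / (0.17 × 3.32 × 10^7 m²) = 8.274 m
Δh = 8.274 m = 27.15 ft

Δh ≈ 27.1 ft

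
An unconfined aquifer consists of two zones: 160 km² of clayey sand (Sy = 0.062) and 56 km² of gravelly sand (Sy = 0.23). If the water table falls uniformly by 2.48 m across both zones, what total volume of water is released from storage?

A₁ = 160 km² = 1.6 × 10^8 m²; A₂ = 56 km² = 5.6 × 10^7 m²
ΔV₁ = 0.062 × 1.6 × 10^8 × 2.48 = 2.46 × 10^7 m³
ΔV₂ = 0.23 × 5.6 × 10^7 × 2.48 = 3.194 × 10^7 m³
ΔV = ΔV₁ + ΔV₂ = 5.654 × 10^7 m³

ΔV ≈ 5.65 × 10^7 m³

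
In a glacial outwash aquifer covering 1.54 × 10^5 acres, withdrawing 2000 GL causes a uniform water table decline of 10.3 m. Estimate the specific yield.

Sy ≈ 0.31

A = 1.54 × 10^5 acres = 6.232 × 10^8 m²
ΔV = 2000 GL = 2 × 10^9 m³
Sy = ΔV / (A × Δh) = 2 × 10^9 m³ / (6.232 × 10^8 m² × 10.3 m) = 0.3116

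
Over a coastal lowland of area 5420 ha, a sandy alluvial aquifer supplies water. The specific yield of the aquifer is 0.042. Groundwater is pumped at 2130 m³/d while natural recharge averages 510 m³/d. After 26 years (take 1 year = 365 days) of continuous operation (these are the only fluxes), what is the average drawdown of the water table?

Δh ≈ 6.75 m

A = 5420 ha = 5.42 × 10^7 m²
Net abstraction = 2130 − 510 = 1620 m³/d
t = 26 years = 9490 d
ΔV = Q × t = 1620 m³/d × 9490 d = 1.537 × 10^7 m³
Δh = ΔV / (Sy × A) = 1.537 × 10^7 / (0.042 × 5.42 × 10^7) = 6.754 m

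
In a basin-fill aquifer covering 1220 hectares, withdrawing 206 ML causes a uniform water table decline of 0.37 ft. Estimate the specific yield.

Sy ≈ 0.15

A = 1220 hectares = 1.22 × 10^7 m²
Δh = 0.37 ft = 0.1128 m
ΔV = 206 ML = 2.06 × 10^5 m³
Sy = ΔV / (A × Δh) = 2.06 × 10^5 m³ / (1.22 × 10^7 m² × 0.1128 m) = 0.1497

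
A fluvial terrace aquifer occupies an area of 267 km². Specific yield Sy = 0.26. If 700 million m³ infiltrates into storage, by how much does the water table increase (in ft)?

Δh ≈ 33.1 ft

A = 267 km² = 2.67 × 10^8 m²
ΔV = 700 million m³ = 7 × 10^8 m³
Δh = ΔV / (Sy × A) = 7 × 10^8 m³ / (0.26 × 2.67 × 10^8 m²) = 10.08 m
Δh = 10.08 m = 33.08 ft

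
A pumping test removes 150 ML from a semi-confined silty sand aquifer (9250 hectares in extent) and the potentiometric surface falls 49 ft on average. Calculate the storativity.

A = 9250 hectares = 9.25 × 10^7 m²
Δh = 49 ft = 14.94 m
ΔV = 150 ML = 1.5 × 10^5 m³
S = ΔV / (A × Δh) = 1.5 × 10^5 m³ / (9.25 × 10^7 m² × 14.94 m) = 1.086 × 10^-4

S ≈ 1.1 × 10^-4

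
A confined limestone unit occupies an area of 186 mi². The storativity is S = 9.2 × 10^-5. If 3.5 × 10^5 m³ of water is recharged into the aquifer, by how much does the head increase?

Δh ≈ 7.9 m

A = 186 mi² = 4.817 × 10^8 m²
Δh = ΔV / (S × A) = 3.5 × 10^5 m³ / (9.2 × 10^-5 × 4.817 × 10^8 m²) = 7.897 m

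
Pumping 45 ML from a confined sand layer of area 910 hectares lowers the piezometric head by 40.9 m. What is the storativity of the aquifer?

A = 910 hectares = 9.1 × 10^6 m²
ΔV = 45 ML = 45000 m³
S = ΔV / (A × Δh) = 45000 m³ / (9.1 × 10^6 m² × 40.9 m) = 1.209 × 10^-4

S ≈ 1.2 × 10^-4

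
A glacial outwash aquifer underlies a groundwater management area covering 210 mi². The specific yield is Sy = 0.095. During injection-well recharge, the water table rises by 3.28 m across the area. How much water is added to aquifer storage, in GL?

A = 210 mi² = 5.439 × 10^8 m²
ΔV = Sy × A × Δh = 0.095 × 5.439 × 10^8 m² × 3.28 m = 1.695 × 10^8 m³
ΔV = 1.695 × 10^8 m³ = 169.5 GL

ΔV ≈ 169 GL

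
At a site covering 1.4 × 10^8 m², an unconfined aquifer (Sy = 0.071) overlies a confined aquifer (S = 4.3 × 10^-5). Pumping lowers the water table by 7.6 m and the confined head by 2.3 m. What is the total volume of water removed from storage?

Unconfined: ΔV_u = Sy × A × Δh_u = 0.071 × 1.4 × 10^8 × 7.6 = 7.554 × 10^7 m³
Confined: ΔV_c = S × A × Δh_c = 4.3 × 10^-5 × 1.4 × 10^8 × 2.3 = 13850 m³
Total ΔV = 7.554 × 10^7 + 13850 = 7.556 × 10^7 m³

ΔV ≈ 7.56 × 10^7 m³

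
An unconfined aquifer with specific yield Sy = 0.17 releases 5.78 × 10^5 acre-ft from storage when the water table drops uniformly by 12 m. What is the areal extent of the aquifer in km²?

ΔV = 5.78 × 10^5 acre-ft = 7.13 × 10^8 m³
A = ΔV / (Sy × Δh) = 7.13 × 10^8 / (0.17 × 12) = 3.495 × 10^8 m²
A = 3.495 × 10^8 m² = 349.5 km²

A ≈ 349 km²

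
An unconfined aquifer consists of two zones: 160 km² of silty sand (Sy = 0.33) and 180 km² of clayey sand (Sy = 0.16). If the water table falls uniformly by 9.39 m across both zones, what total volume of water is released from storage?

A₁ = 160 km² = 1.6 × 10^8 m²; A₂ = 180 km² = 1.8 × 10^8 m²
ΔV₁ = 0.33 × 1.6 × 10^8 × 9.39 = 4.958 × 10^8 m³
ΔV₂ = 0.16 × 1.8 × 10^8 × 9.39 = 2.704 × 10^8 m³
ΔV = ΔV₁ + ΔV₂ = 7.662 × 10^8 m³

ΔV ≈ 7.66 × 10^8 m³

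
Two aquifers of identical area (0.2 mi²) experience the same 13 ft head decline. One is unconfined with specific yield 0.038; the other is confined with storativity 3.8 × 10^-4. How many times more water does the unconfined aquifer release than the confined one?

ΔV_u / ΔV_c ≈ 100

A = 0.2 mi² = 5.18 × 10^5 m²
Δh = 13 ft = 3.962 m
Unconfined: ΔV_u = Sy × A × Δh = 0.038 × 5.18 × 10^5 × 3.962 = 78000 m³
Confined: ΔV_c = S × A × Δh = 3.8 × 10^-4 × 5.18 × 10^5 × 3.962 = 780 m³
Ratio = ΔV_u / ΔV_c = Sy / S = 0.038 / 3.8 × 10^-4 = 100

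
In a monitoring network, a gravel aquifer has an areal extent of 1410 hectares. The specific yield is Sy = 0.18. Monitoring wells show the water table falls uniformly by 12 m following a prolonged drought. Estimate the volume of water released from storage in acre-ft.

ΔV ≈ 24700 acre-ft

A = 1410 hectares = 1.41 × 10^7 m²
ΔV = Sy × A × Δh = 0.18 × 1.41 × 10^7 m² × 12 m = 3.046 × 10^7 m³
ΔV = 3.046 × 10^7 m³ = 24690 acre-ft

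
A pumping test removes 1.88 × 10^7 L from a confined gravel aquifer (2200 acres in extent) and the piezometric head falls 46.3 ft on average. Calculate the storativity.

S ≈ 1.5 × 10^-4

A = 2200 acres = 8.903 × 10^6 m²
Δh = 46.3 ft = 14.11 m
ΔV = 1.88 × 10^7 L = 18800 m³
S = ΔV / (A × Δh) = 18800 m³ / (8.903 × 10^6 m² × 14.11 m) = 1.496 × 10^-4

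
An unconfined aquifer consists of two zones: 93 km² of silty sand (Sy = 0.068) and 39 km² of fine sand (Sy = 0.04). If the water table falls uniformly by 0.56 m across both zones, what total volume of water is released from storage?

ΔV ≈ 4.42 × 10^6 m³

A₁ = 93 km² = 9.3 × 10^7 m²; A₂ = 39 km² = 3.9 × 10^7 m²
ΔV₁ = 0.068 × 9.3 × 10^7 × 0.56 = 3.541 × 10^6 m³
ΔV₂ = 0.04 × 3.9 × 10^7 × 0.56 = 8.736 × 10^5 m³
ΔV = ΔV₁ + ΔV₂ = 4.415 × 10^6 m³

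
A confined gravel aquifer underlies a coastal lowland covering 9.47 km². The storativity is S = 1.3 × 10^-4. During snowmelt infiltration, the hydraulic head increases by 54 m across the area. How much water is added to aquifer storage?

ΔV ≈ 66500 m³

A = 9.47 km² = 9.47 × 10^6 m²
ΔV = S × A × Δh = 1.3 × 10^-4 × 9.47 × 10^6 m² × 54 m = 66480 m³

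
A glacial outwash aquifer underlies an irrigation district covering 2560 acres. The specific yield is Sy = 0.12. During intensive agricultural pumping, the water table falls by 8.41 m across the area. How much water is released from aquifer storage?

ΔV ≈ 1.05 × 10^7 m³

A = 2560 acres = 1.036 × 10^7 m²
ΔV = Sy × A × Δh = 0.12 × 1.036 × 10^7 m² × 8.41 m = 1.046 × 10^7 m³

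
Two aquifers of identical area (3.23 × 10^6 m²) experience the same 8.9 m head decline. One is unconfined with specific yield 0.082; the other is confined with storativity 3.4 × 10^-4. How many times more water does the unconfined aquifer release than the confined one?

ΔV_u / ΔV_c ≈ 241

Unconfined: ΔV_u = Sy × A × Δh = 0.082 × 3.23 × 10^6 × 8.9 = 2.357 × 10^6 m³
Confined: ΔV_c = S × A × Δh = 3.4 × 10^-4 × 3.23 × 10^6 × 8.9 = 9774 m³
Ratio = ΔV_u / ΔV_c = Sy / S = 0.082 / 3.4 × 10^-4 = 241.2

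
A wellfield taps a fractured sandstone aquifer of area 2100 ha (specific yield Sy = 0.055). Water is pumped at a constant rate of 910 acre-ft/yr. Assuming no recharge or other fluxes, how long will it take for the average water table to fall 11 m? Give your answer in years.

A = 2100 ha = 2.1 × 10^7 m²
ΔV = Sy × A × Δh = 0.055 × 2.1 × 10^7 × 11 = 1.27 × 10^7 m³
Q = 910 acre-ft/yr = 3075 m³/d
t = ΔV / Q = 1.27 × 10^7 m³ / 3075 m³/d = 4131 d
t = 4131 d ≈ 11.32 years

t ≈ 11.3 years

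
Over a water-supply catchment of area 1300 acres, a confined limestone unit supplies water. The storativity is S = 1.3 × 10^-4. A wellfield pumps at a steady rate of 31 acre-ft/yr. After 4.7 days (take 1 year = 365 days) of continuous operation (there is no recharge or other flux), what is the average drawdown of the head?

A = 1300 acres = 5.261 × 10^6 m²
Q = 31 acre-ft/yr = 104.8 m³/d
ΔV = Q × t = 104.8 m³/d × 4.7 d = 492.4 m³
Δh = ΔV / (S × A) = 492.4 / (1.3 × 10^-4 × 5.261 × 10^6) = 0.7199 m

Δh ≈ 0.72 m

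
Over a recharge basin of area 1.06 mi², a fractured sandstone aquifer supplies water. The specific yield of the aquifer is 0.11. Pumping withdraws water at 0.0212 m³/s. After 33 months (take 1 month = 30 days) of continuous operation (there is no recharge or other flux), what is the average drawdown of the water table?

A = 1.06 mi² = 2.745 × 10^6 m²
Q = 0.0212 m³/s = 1832 m³/d
t = 33 months = 990 d
ΔV = Q × t = 1832 m³/d × 990 d = 1.813 × 10^6 m³
Δh = ΔV / (Sy × A) = 1.813 × 10^6 / (0.11 × 2.745 × 10^6) = 6.005 m

Δh ≈ 6 m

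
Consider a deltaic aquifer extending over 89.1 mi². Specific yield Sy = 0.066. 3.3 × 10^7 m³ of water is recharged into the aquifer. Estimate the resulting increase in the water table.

A = 89.1 mi² = 2.308 × 10^8 m²
Δh = ΔV / (Sy × A) = 3.3 × 10^7 m³ / (0.066 × 2.308 × 10^8 m²) = 2.167 m

Δh ≈ 2.17 m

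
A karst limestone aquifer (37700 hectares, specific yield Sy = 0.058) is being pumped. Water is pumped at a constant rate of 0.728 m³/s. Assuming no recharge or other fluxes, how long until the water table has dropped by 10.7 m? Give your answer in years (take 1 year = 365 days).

A = 37700 hectares = 3.77 × 10^8 m²
ΔV = Sy × A × Δh = 0.058 × 3.77 × 10^8 × 10.7 = 2.34 × 10^8 m³
Q = 0.728 m³/s = 62900 m³/d
t = ΔV / Q = 2.34 × 10^8 m³ / 62900 m³/d = 3720 d
t = 3720 d ≈ 10.19 years

t ≈ 10.2 years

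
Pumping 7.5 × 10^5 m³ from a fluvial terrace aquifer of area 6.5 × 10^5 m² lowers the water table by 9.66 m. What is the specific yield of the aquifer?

Sy ≈ 0.12

Sy = ΔV / (A × Δh) = 7.5 × 10^5 m³ / (6.5 × 10^5 m² × 9.66 m) = 0.1194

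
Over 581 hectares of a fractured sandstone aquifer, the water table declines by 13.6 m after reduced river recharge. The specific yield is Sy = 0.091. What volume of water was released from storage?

ΔV ≈ 7.19 × 10^6 m³

A = 581 hectares = 5.81 × 10^6 m²
ΔV = Sy × A × Δh = 0.091 × 5.81 × 10^6 m² × 13.6 m = 7.19 × 10^6 m³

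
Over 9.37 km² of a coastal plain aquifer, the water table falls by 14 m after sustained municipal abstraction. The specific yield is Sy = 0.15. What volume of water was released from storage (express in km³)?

ΔV ≈ 0.0197 km³

A = 9.37 km² = 9.37 × 10^6 m²
ΔV = Sy × A × Δh = 0.15 × 9.37 × 10^6 m² × 14 m = 1.968 × 10^7 m³
ΔV = 1.968 × 10^7 m³ = 0.01968 km³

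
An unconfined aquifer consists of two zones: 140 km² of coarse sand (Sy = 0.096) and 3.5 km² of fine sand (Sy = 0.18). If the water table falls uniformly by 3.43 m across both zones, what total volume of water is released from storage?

ΔV ≈ 4.83 × 10^7 m³

A₁ = 140 km² = 1.4 × 10^8 m²; A₂ = 3.5 km² = 3.5 × 10^6 m²
ΔV₁ = 0.096 × 1.4 × 10^8 × 3.43 = 4.61 × 10^7 m³
ΔV₂ = 0.18 × 3.5 × 10^6 × 3.43 = 2.161 × 10^6 m³
ΔV = ΔV₁ + ΔV₂ = 4.826 × 10^7 m³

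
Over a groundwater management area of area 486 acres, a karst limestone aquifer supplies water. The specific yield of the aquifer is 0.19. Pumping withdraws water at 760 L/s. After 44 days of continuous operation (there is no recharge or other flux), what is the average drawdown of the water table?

Δh ≈ 7.73 m

A = 486 acres = 1.967 × 10^6 m²
Q = 760 L/s = 65660 m³/d
ΔV = Q × t = 65660 m³/d × 44 d = 2.889 × 10^6 m³
Δh = ΔV / (Sy × A) = 2.889 × 10^6 / (0.19 × 1.967 × 10^6) = 7.732 m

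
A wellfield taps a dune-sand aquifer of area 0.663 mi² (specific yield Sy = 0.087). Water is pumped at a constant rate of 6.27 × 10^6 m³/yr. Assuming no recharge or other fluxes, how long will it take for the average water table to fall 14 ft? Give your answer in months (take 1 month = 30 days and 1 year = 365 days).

t ≈ 1.24 months

A = 0.663 mi² = 1.717 × 10^6 m²
Δh = 14 ft = 4.267 m
ΔV = Sy × A × Δh = 0.087 × 1.717 × 10^6 × 4.267 = 6.375 × 10^5 m³
Q = 6.27 × 10^6 m³/yr = 17180 m³/d
t = ΔV / Q = 6.375 × 10^5 m³ / 17180 m³/d = 37.11 d
t = 37.11 d ≈ 1.237 months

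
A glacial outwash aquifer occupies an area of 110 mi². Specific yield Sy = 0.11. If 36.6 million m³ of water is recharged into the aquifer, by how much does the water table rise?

Δh ≈ 1.17 m

A = 110 mi² = 2.849 × 10^8 m²
ΔV = 36.6 million m³ = 3.66 × 10^7 m³
Δh = ΔV / (Sy × A) = 3.66 × 10^7 m³ / (0.11 × 2.849 × 10^8 m²) = 1.168 m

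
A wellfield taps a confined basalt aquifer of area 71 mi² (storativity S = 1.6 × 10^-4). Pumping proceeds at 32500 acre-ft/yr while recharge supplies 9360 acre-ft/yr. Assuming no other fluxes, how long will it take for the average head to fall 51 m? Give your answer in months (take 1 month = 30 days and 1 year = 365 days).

t ≈ 0.64 months

A = 71 mi² = 1.839 × 10^8 m²
ΔV = S × A × Δh = 1.6 × 10^-4 × 1.839 × 10^8 × 51 = 1.501 × 10^6 m³
Net withdrawal = 32500 − 9360 = 23140 acre-ft/yr = 78200 m³/d
t = ΔV / Q = 1.501 × 10^6 m³ / 78200 m³/d = 19.19 d
t = 19.19 d ≈ 0.6396 months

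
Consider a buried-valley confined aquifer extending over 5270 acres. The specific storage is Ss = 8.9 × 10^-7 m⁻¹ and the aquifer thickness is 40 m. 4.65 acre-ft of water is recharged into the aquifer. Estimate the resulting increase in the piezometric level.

S = Ss × b = 8.9 × 10^-7 m⁻¹ × 40 m = 3.56 × 10^-5
A = 5270 acres = 2.133 × 10^7 m²
ΔV = 4.65 acre-ft = 5736 m³
Δh = ΔV / (S × A) = 5736 m³ / (3.56 × 10^-5 × 2.133 × 10^7 m²) = 7.555 m

Δh ≈ 7.55 m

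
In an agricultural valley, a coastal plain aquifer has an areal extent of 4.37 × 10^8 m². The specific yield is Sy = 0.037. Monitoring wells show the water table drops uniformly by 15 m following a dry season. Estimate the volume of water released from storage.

ΔV = Sy × A × Δh = 0.037 × 4.37 × 10^8 m² × 15 m = 2.425 × 10^8 m³

ΔV ≈ 2.43 × 10^8 m³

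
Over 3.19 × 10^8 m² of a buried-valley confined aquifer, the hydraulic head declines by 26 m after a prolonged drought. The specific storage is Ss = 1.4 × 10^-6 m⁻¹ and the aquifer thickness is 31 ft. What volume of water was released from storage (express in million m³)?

b = 31 ft = 9.449 m
S = Ss × b = 1.4 × 10^-6 m⁻¹ × 9.449 m = 1.323 × 10^-5
ΔV = S × A × Δh = 1.323 × 10^-5 × 3.19 × 10^8 m² × 26 m = 1.097 × 10^5 m³
ΔV = 1.097 × 10^5 m³ = 0.1097 million m³

ΔV ≈ 0.11 million m³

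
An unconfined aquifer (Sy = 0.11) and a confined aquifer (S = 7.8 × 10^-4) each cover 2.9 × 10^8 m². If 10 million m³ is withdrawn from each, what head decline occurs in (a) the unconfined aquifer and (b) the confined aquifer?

Δh_u ≈ 0.313 m; Δh_c ≈ 44.2 m

ΔV = 10 million m³ = 1 × 10^7 m³
Unconfined: Δh_u = ΔV/(Sy·A) = 1 × 10^7/(0.11 × 2.9 × 10^8) = 0.3135 m
Confined: Δh_c = ΔV/(S·A) = 1 × 10^7/(7.8 × 10^-4 × 2.9 × 10^8) = 44.21 m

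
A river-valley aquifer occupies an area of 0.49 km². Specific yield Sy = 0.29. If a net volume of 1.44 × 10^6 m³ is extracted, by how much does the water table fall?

Δh ≈ 10.1 m

A = 0.49 km² = 4.9 × 10^5 m²
Δh = ΔV / (Sy × A) = 1.44 × 10^6 m³ / (0.29 × 4.9 × 10^5 m²) = 10.13 m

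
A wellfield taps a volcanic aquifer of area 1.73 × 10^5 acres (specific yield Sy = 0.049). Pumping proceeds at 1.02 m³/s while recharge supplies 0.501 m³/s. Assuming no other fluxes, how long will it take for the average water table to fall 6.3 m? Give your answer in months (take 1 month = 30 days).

t ≈ 161 months

A = 1.73 × 10^5 acres = 7.001 × 10^8 m²
ΔV = Sy × A × Δh = 0.049 × 7.001 × 10^8 × 6.3 = 2.161 × 10^8 m³
Net withdrawal = 1.02 − 0.501 = 0.519 m³/s = 44840 m³/d
t = ΔV / Q = 2.161 × 10^8 m³ / 44840 m³/d = 4820 d
t = 4820 d ≈ 160.7 months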